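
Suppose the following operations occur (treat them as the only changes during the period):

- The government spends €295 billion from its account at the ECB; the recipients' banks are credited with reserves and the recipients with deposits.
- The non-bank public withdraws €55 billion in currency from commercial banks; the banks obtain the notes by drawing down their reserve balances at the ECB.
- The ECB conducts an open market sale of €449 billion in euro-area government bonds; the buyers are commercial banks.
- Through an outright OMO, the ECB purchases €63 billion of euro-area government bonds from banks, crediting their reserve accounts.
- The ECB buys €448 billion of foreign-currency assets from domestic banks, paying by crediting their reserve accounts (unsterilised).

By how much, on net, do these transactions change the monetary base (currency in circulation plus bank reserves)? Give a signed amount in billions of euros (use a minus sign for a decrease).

+€357 billion

Government spending €295 billion: a non-base liability converts back to reserves → +€295B.
Currency withdrawal €55 billion: just a shift between currency and reserves — both are base money → 0.
OMO sale (to banks) €449 billion: ECB balance sheet contracts → −€449B.
OMO purchase (from banks) €63 billion: ECB balance sheet expands → +€63B.
FX purchase €448 billion: ECB balance sheet expands → +€448B.
Net: 295 + 0 − 449 + 63 + 448 = +€357 billion.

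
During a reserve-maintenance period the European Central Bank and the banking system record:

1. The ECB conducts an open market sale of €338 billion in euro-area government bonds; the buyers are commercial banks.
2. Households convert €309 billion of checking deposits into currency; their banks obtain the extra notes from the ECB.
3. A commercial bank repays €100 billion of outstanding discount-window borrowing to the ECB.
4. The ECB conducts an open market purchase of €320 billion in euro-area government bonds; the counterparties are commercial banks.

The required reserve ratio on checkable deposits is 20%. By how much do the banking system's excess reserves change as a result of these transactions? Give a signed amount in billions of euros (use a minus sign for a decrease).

-€365.2 billion

OMO sale (to banks) €338 billion: reserves −€338B, deposits 0.
Currency withdrawal €309 billion: reserves −€309B, deposits −€309B.
Discount-window repayment €100 billion: reserves −€100B, deposits 0.
OMO purchase (from banks) €320 billion: reserves +€320B, deposits 0.
Totals: Δreserves = −€427B, Δdeposits = −€309B.
Δrequired reserves = 20% × −€309B = −€61.8B.
Δexcess reserves = Δreserves − Δrequired = −€427B − (−€61.8B) = -€365.2 billion.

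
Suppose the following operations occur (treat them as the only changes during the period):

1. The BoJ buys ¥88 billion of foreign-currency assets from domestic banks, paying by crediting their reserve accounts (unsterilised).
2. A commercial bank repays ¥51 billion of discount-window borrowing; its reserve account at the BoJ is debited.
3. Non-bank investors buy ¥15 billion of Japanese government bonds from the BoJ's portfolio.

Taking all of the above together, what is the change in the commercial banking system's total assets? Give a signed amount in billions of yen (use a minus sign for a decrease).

FX purchase ¥88 billion: just an asset swap on bank balance sheets → 0.
Discount-window repayment ¥51 billion: bank balance sheets shrink → −¥51B.
Asset sale (to non-banks) ¥15 billion: bank balance sheets shrink → −¥15B.
Net: 0 − 51 − 15 = -¥66 billion.

-¥66 billion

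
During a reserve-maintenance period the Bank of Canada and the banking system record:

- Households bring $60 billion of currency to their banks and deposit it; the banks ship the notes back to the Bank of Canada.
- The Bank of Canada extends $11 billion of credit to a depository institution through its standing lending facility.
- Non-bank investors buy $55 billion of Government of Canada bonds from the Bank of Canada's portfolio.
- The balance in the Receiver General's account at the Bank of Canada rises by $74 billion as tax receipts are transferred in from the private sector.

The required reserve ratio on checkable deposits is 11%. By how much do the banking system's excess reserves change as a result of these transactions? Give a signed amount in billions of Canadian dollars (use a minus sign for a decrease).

Currency deposit $60 billion: reserves +$60B, deposits +$60B.
Discount-window loan $11 billion: reserves +$11B, deposits 0.
Asset sale (to non-banks) $55 billion: reserves −$55B, deposits −$55B.
Government account inflow $74 billion: reserves −$74B, deposits −$74B.
Totals: Δreserves = −$58B, Δdeposits = −$69B.
Δrequired reserves = 11% × −$69B = −$7.59B.
Δexcess reserves = Δreserves − Δrequired = −$58B − (−$7.59B) = -$50.41 billion.

-$50.41 billion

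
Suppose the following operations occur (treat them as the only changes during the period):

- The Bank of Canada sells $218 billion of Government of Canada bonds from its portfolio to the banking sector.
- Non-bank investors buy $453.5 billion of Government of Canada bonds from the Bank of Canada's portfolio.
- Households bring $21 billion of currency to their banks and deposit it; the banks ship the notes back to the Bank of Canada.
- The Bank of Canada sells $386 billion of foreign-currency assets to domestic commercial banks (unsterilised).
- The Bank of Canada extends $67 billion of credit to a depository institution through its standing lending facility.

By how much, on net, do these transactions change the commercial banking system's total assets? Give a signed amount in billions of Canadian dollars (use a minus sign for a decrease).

Bank of Canada balance sheet:
  Assets:      Securities −$671.5B, Loans to banks +$67B, Foreign assets −$386B
  Liabilities: Bank reserves −$969.5B, Currency in circulation −$21B
Commercial banking system:
  Assets:      Reserves at CB −$969.5B, Securities +$218B, Foreign assets +$386B
  Liabilities: Checkable deposits −$432.5B, Borrowings from CB +$67B
Change in total bank assets = -$365.5 billion.

-$365.5 billion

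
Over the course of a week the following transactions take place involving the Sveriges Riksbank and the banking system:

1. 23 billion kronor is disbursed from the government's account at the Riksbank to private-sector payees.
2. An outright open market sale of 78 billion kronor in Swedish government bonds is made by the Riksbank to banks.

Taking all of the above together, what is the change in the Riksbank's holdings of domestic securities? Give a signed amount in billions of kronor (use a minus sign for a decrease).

-78 billion

Riksbank balance sheet:
  Assets:      Securities −78B
  Liabilities: Bank reserves −55B, Government deposits −23B
Commercial banking system:
  Assets:      Reserves at CB −55B, Securities +78B
  Liabilities: Checkable deposits +23B
So the change in the Riksbank's holdings of domestic securities is -78 billion.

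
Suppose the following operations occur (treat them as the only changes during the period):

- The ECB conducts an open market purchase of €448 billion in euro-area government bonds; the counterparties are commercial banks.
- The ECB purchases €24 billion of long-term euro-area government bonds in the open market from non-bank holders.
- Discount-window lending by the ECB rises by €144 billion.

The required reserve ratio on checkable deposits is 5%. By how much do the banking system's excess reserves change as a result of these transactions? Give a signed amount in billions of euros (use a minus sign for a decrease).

+€614.8 billion

OMO purchase (from banks) €448 billion: reserves +€448B, deposits 0.
Asset purchase (from non-banks) €24 billion: reserves +€24B, deposits +€24B.
Discount-window loan €144 billion: reserves +€144B, deposits 0.
Totals: Δreserves = +€616B, Δdeposits = +€24B.
Δrequired reserves = 5% × +€24B = +€1.2B.
Δexcess reserves = Δreserves − Δrequired = +€616B − (+€1.2B) = +€614.8 billion.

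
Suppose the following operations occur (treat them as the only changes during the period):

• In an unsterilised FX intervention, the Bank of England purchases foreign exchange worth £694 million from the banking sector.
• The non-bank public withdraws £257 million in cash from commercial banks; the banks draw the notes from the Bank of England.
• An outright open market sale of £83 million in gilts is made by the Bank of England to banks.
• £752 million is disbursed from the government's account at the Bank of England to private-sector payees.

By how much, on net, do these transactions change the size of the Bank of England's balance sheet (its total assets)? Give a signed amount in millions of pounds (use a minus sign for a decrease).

FX purchase £694 million: a Bank of England asset is acquired → +£694M.
Currency withdrawal £257 million: only the composition of liabilities changes → 0.
OMO sale (to banks) £83 million: a Bank of England asset is shed → −£83M.
Government spending £752 million: only the composition of liabilities changes → 0.
Net: 694 + 0 − 83 + 0 = +£611 million.

+£611 million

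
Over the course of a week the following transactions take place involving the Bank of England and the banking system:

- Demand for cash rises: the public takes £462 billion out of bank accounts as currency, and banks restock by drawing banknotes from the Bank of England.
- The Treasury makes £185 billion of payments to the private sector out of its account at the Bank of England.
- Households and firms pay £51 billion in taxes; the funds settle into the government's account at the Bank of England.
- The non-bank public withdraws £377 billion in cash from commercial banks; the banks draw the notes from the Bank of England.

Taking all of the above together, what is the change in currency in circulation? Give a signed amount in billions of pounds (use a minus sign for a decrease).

Currency withdrawal £462 billion: notes leave the central bank → +£462B.
Government spending £185 billion: no currency enters or leaves circulation → 0.
Government account inflow £51 billion: no currency enters or leaves circulation → 0.
Currency withdrawal £377 billion: notes leave the central bank → +£377B.
Net: 462 + 0 + 0 + 377 = +£839 billion.

+£839 billion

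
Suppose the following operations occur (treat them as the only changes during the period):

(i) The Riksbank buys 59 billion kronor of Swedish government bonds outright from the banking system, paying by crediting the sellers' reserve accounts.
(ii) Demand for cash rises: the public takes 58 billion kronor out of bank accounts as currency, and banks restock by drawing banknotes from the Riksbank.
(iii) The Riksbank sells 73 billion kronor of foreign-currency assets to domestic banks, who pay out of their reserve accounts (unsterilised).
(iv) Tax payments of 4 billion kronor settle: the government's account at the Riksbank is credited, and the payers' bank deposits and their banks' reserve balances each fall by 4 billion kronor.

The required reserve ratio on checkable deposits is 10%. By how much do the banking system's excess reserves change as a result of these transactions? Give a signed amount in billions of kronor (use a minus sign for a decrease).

-69.8 billion

OMO purchase (from banks) 59 billion kronor: reserves +59B, deposits 0.
Currency withdrawal 58 billion kronor: reserves −58B, deposits −58B.
FX sale 73 billion kronor: reserves −73B, deposits 0.
Government account inflow 4 billion kronor: reserves −4B, deposits −4B.
Totals: Δreserves = −76B, Δdeposits = −62B.
Δrequired reserves = 10% × −62B = −6.2B.
Δexcess reserves = Δreserves − Δrequired = −76B − (−6.2B) = -69.8 billion.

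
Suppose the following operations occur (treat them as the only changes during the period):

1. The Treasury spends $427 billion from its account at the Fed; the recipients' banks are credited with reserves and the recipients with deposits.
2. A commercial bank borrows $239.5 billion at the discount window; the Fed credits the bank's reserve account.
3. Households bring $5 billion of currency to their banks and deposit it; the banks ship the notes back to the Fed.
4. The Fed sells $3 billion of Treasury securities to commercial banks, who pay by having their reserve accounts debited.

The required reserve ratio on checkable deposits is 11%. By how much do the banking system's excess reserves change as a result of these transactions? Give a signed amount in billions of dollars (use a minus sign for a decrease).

Government spending $427 billion: reserves +$427B, deposits +$427B.
Discount-window loan $239.5 billion: reserves +$239.5B, deposits 0.
Currency deposit $5 billion: reserves +$5B, deposits +$5B.
OMO sale (to banks) $3 billion: reserves −$3B, deposits 0.
Totals: Δreserves = +$668.5B, Δdeposits = +$432B.
Δrequired reserves = 11% × +$432B = +$47.52B.
Δexcess reserves = Δreserves − Δrequired = +$668.5B − (+$47.52B) = +$620.98 billion.

+$620.98 billion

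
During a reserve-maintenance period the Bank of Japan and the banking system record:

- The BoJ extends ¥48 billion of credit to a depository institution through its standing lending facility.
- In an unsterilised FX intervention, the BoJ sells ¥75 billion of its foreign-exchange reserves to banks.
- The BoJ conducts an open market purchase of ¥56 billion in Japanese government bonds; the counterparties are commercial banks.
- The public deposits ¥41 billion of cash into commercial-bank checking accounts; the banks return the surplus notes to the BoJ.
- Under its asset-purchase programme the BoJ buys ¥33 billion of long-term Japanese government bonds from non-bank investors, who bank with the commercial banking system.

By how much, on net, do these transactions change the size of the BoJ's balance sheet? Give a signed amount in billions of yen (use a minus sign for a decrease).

+¥62 billion

BoJ balance sheet:
  Assets:      Securities +¥89B, Loans to banks +¥48B, Foreign assets −¥75B
  Liabilities: Bank reserves +¥103B, Currency in circulation −¥41B
Commercial banking system:
  Assets:      Reserves at CB +¥103B, Securities −¥56B, Foreign assets +¥75B
  Liabilities: Checkable deposits +¥74B, Borrowings from CB +¥48B
Change in total BoJ assets = +¥62 billion.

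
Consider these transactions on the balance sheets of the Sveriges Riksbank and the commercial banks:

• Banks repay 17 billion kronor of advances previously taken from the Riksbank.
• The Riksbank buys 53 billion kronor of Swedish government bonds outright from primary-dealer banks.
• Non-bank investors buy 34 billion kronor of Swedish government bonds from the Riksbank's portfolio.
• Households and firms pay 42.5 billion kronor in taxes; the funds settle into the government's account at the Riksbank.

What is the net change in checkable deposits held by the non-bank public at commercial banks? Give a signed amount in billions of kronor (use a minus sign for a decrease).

-76.5 billion

Riksbank balance sheet:
  Assets:      Securities +19B, Loans to banks −17B
  Liabilities: Bank reserves −40.5B, Government deposits +42.5B
Commercial banking system:
  Assets:      Reserves at CB −40.5B, Securities −53B
  Liabilities: Checkable deposits −76.5B, Borrowings from CB −17B
So the change in checkable deposits held by the non-bank public at commercial banks is -76.5 billion.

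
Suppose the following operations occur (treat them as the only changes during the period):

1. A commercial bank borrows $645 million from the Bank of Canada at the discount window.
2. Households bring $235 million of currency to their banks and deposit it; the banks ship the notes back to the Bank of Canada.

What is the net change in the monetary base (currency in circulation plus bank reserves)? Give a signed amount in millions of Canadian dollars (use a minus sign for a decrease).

Bank of Canada balance sheet:
  Assets:      Loans to banks +$645M
  Liabilities: Bank reserves +$880M, Currency in circulation −$235M
Commercial banking system:
  Assets:      Reserves at CB +$880M
  Liabilities: Checkable deposits +$235M, Borrowings from CB +$645M
Monetary base = currency + reserves: −$235M + (+$880M) = +$645 million.

+$645 million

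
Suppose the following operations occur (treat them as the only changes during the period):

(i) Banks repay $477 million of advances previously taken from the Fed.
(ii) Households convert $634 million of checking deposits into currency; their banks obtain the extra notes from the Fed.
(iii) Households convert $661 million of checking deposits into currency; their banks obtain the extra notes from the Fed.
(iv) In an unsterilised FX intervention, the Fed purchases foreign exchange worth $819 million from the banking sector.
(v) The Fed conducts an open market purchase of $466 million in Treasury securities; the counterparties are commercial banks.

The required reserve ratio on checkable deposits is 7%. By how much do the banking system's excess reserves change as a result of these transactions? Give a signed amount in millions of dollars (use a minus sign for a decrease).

-$396.35 million

Discount-window repayment $477 million: reserves −$477M, deposits 0.
Currency withdrawal $634 million: reserves −$634M, deposits −$634M.
Currency withdrawal $661 million: reserves −$661M, deposits −$661M.
FX purchase $819 million: reserves +$819M, deposits 0.
OMO purchase (from banks) $466 million: reserves +$466M, deposits 0.
Totals: Δreserves = −$487M, Δdeposits = −$1295M.
Δrequired reserves = 7% × −$1295M = −$90.65M.
Δexcess reserves = Δreserves − Δrequired = −$487M − (−$90.65M) = -$396.35 million.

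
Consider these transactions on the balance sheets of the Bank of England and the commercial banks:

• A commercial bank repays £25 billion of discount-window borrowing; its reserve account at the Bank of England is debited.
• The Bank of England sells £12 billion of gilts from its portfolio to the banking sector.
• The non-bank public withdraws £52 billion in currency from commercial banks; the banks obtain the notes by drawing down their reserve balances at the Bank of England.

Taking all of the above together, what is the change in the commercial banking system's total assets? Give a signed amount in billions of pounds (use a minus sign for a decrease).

Discount-window repayment £25 billion: bank balance sheets shrink → −£25B.
OMO sale (to banks) £12 billion: just an asset swap on bank balance sheets → 0.
Currency withdrawal £52 billion: bank balance sheets shrink → −£52B.
Net: −25 + 0 − 52 = -£77 billion.

-£77 billion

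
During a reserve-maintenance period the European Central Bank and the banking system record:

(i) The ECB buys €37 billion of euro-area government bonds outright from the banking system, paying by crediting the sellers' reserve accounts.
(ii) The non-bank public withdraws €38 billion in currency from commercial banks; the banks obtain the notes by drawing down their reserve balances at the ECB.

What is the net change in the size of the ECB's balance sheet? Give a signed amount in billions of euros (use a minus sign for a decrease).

ECB balance sheet:
  Assets:      Securities +€37B
  Liabilities: Bank reserves −€1B, Currency in circulation +€38B
Commercial banking system:
  Assets:      Reserves at CB −€1B, Securities −€37B
  Liabilities: Checkable deposits −€38B
Change in total ECB assets = +€37 billion.

+€37 billion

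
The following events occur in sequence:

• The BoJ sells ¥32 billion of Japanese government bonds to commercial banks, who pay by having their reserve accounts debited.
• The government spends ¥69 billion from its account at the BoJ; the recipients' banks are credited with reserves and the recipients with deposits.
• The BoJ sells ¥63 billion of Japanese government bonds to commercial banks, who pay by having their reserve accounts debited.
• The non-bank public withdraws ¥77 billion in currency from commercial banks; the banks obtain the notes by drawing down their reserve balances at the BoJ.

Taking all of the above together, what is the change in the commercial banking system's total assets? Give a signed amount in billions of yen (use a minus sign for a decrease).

BoJ balance sheet:
  Assets:      Securities −¥95B
  Liabilities: Bank reserves −¥103B, Currency in circulation +¥77B, Government deposits −¥69B
Commercial banking system:
  Assets:      Reserves at CB −¥103B, Securities +¥95B
  Liabilities: Checkable deposits −¥8B
Change in total bank assets = -¥8 billion.

-¥8 billion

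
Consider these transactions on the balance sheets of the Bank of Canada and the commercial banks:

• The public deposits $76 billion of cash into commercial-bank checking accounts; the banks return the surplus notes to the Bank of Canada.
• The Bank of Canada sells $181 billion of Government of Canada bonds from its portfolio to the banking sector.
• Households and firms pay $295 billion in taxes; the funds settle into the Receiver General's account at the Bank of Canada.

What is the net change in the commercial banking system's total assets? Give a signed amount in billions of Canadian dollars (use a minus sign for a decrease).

-$219 billion

Bank of Canada balance sheet:
  Assets:      Securities −$181B
  Liabilities: Bank reserves −$400B, Currency in circulation −$76B, Government deposits +$295B
Commercial banking system:
  Assets:      Reserves at CB −$400B, Securities +$181B
  Liabilities: Checkable deposits −$219B
Change in total bank assets = -$219 billion.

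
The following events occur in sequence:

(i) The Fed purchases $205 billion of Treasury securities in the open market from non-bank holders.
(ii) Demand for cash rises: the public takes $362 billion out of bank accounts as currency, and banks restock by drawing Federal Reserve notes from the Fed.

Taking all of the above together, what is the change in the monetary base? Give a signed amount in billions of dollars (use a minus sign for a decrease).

Asset purchase (from non-banks) $205 billion: Fed balance sheet expands → +$205B.
Currency withdrawal $362 billion: just a shift between currency and reserves — both are base money → 0.
Net: 205 + 0 = +$205 billion.

+$205 billion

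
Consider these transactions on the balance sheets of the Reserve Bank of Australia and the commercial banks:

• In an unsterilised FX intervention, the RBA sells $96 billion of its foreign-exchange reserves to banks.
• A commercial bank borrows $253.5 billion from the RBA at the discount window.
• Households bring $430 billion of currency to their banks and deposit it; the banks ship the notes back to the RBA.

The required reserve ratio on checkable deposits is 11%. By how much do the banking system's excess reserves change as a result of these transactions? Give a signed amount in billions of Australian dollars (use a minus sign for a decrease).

FX sale $96 billion: reserves −$96B, deposits 0.
Discount-window loan $253.5 billion: reserves +$253.5B, deposits 0.
Currency deposit $430 billion: reserves +$430B, deposits +$430B.
Totals: Δreserves = +$587.5B, Δdeposits = +$430B.
Δrequired reserves = 11% × +$430B = +$47.3B.
Δexcess reserves = Δreserves − Δrequired = +$587.5B − (+$47.3B) = +$540.2 billion.

+$540.2 billion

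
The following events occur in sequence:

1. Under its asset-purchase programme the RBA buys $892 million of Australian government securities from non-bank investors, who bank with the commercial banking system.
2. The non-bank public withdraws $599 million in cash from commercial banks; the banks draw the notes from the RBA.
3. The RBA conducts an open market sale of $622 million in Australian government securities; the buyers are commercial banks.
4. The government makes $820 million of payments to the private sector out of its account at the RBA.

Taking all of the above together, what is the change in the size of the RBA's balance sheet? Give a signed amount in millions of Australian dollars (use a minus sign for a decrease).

RBA balance sheet:
  Assets:      Securities +$270M
  Liabilities: Bank reserves +$491M, Currency in circulation +$599M, Government deposits −$820M
Commercial banking system:
  Assets:      Reserves at CB +$491M, Securities +$622M
  Liabilities: Checkable deposits +$1113M
Change in total RBA assets = +$270 million.

+$270 million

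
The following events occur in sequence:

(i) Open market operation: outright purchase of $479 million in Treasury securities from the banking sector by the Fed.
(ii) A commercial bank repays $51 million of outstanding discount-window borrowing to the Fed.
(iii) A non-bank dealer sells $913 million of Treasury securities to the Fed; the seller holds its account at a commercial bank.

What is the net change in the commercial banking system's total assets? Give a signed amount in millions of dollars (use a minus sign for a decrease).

+$862 million

OMO purchase (from banks) $479 million: just an asset swap on bank balance sheets → 0.
Discount-window repayment $51 million: bank balance sheets shrink → −$51M.
Asset purchase (from non-banks) $913 million: bank balance sheets expand → +$913M.
Net: 0 − 51 + 913 = +$862 million.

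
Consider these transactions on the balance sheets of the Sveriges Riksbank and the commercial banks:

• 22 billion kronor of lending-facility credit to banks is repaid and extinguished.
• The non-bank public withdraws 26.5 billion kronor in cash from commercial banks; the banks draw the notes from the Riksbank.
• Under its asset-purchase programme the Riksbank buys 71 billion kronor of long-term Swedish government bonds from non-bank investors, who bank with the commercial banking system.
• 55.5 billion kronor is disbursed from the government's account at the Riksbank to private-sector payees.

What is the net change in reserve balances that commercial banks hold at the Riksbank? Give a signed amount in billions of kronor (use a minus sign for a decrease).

Discount-window repayment 22 billion kronor: repayment is debited from reserves → −22B.
Currency withdrawal 26.5 billion kronor: banks swap reserves for currency → −26.5B.
Asset purchase (from non-banks) 71 billion kronor: the Riksbank pays by crediting reserve accounts → +71B.
Government spending 55.5 billion kronor: government payments flow into bank reserve accounts → +55.5B.
Net: −22 − 26.5 + 71 + 55.5 = +78 billion.

+78 billion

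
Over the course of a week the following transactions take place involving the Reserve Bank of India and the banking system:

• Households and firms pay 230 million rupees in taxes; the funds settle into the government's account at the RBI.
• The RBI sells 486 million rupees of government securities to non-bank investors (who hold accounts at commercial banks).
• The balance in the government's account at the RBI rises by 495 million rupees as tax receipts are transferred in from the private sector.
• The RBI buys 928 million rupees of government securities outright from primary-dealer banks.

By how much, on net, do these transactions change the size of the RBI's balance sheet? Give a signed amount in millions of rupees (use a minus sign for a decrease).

RBI balance sheet:
  Assets:      Securities +442M
  Liabilities: Bank reserves −283M, Government deposits +725M
Commercial banking system:
  Assets:      Reserves at CB −283M, Securities −928M
  Liabilities: Checkable deposits −1211M
Change in total RBI assets = +442 million.

+442 million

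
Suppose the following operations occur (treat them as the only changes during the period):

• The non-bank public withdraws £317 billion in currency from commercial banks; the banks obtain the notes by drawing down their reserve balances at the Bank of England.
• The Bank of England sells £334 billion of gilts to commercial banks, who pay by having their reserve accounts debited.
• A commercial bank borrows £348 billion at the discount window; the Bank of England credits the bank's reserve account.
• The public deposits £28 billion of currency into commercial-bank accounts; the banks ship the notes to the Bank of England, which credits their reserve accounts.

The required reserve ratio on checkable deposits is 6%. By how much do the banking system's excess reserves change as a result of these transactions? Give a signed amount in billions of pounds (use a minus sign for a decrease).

-£257.66 billion

Currency withdrawal £317 billion: reserves −£317B, deposits −£317B.
OMO sale (to banks) £334 billion: reserves −£334B, deposits 0.
Discount-window loan £348 billion: reserves +£348B, deposits 0.
Currency deposit £28 billion: reserves +£28B, deposits +£28B.
Totals: Δreserves = −£275B, Δdeposits = −£289B.
Δrequired reserves = 6% × −£289B = −£17.34B.
Δexcess reserves = Δreserves − Δrequired = −£275B − (−£17.34B) = -£257.66 billion.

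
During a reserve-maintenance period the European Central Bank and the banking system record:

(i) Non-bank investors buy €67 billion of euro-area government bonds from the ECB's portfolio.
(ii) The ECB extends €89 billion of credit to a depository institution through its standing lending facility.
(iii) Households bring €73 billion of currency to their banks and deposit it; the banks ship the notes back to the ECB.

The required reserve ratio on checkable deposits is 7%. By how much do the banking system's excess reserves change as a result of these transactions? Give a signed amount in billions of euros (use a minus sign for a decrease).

Asset sale (to non-banks) €67 billion: reserves −€67B, deposits −€67B.
Discount-window loan €89 billion: reserves +€89B, deposits 0.
Currency deposit €73 billion: reserves +€73B, deposits +€73B.
Totals: Δreserves = +€95B, Δdeposits = +€6B.
Δrequired reserves = 7% × +€6B = +€0.42B.
Δexcess reserves = Δreserves − Δrequired = +€95B − (+€0.42B) = +€94.58 billion.

+€94.58 billion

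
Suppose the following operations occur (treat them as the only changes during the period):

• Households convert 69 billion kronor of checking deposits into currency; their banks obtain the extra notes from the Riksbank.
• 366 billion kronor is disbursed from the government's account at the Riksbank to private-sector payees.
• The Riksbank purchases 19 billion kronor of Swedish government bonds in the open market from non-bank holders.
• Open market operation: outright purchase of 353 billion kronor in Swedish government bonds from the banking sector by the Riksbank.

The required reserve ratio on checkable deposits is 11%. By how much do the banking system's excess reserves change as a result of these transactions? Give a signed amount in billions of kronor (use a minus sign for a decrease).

+634.24 billion

Currency withdrawal 69 billion kronor: reserves −69B, deposits −69B.
Government spending 366 billion kronor: reserves +366B, deposits +366B.
Asset purchase (from non-banks) 19 billion kronor: reserves +19B, deposits +19B.
OMO purchase (from banks) 353 billion kronor: reserves +353B, deposits 0.
Totals: Δreserves = +669B, Δdeposits = +316B.
Δrequired reserves = 11% × +316B = +34.76B.
Δexcess reserves = Δreserves − Δrequired = +669B − (+34.76B) = +634.24 billion.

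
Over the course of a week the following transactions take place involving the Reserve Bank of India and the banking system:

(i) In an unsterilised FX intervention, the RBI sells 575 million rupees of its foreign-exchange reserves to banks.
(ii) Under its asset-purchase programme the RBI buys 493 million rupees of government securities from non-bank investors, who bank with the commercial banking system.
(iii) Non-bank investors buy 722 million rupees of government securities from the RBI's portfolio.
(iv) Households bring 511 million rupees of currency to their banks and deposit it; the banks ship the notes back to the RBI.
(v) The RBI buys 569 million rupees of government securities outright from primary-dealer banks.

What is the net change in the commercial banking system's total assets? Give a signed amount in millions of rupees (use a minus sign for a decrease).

RBI balance sheet:
  Assets:      Securities +340M, Foreign assets −575M
  Liabilities: Bank reserves +276M, Currency in circulation −511M
Commercial banking system:
  Assets:      Reserves at CB +276M, Securities −569M, Foreign assets +575M
  Liabilities: Checkable deposits +282M
Change in total bank assets = +282 million.

+282 million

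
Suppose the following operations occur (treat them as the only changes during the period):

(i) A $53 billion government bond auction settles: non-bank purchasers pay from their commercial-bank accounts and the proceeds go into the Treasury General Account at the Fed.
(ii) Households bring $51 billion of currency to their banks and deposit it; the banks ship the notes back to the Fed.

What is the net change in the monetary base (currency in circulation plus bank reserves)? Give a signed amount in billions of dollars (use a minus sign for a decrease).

-$53 billion

Government account inflow $53 billion: reserves shift to a non-base liability → −$53B.
Currency deposit $51 billion: just a shift between currency and reserves — both are base money → 0.
Net: −53 + 0 = -$53 billion.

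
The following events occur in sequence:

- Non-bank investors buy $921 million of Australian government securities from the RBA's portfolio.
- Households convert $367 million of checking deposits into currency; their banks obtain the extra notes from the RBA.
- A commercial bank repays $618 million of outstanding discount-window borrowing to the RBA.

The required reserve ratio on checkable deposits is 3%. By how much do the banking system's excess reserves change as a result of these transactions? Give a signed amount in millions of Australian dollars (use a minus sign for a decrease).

-$1867.36 million

Asset sale (to non-banks) $921 million: reserves −$921M, deposits −$921M.
Currency withdrawal $367 million: reserves −$367M, deposits −$367M.
Discount-window repayment $618 million: reserves −$618M, deposits 0.
Totals: Δreserves = −$1906M, Δdeposits = −$1288M.
Δrequired reserves = 3% × −$1288M = −$38.64M.
Δexcess reserves = Δreserves − Δrequired = −$1906M − (−$38.64M) = -$1867.36 million.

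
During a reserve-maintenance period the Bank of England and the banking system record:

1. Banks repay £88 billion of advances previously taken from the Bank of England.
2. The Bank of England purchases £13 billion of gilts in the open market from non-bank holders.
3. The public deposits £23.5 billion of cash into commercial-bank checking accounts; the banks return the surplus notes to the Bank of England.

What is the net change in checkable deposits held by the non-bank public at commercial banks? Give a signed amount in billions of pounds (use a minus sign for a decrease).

Discount-window repayment £88 billion: the counterparty is a bank, so public deposits are unchanged → 0.
Asset purchase (from non-banks) £13 billion: non-bank counterparties' bank balances rise → +£13B.
Currency deposit £23.5 billion: non-bank counterparties' bank balances rise → +£23.5B.
Net: 0 + 13 + 23.5 = +£36.5 billion.

+£36.5 billion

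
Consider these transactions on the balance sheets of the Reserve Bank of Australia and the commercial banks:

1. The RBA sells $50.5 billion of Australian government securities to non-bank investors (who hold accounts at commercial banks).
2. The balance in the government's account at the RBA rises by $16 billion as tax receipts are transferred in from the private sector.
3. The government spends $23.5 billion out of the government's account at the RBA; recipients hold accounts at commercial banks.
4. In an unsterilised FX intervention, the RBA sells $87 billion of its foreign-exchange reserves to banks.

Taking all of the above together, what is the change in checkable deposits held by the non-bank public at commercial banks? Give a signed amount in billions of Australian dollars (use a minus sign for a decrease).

Asset sale (to non-banks) $50.5 billion: non-bank counterparties' bank balances fall → −$50.5B.
Government account inflow $16 billion: non-bank counterparties' bank balances fall → −$16B.
Government spending $23.5 billion: non-bank counterparties' bank balances rise → +$23.5B.
FX sale $87 billion: the counterparty is a bank, so public deposits are unchanged → 0.
Net: −50.5 − 16 + 23.5 + 0 = -$43 billion.

-$43 billion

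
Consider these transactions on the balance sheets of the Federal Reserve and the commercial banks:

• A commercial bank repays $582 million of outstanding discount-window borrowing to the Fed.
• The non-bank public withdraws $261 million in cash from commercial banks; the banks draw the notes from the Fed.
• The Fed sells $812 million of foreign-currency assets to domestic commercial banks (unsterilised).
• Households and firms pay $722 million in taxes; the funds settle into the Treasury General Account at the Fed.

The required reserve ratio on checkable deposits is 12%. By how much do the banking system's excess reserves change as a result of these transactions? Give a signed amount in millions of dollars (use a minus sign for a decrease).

Discount-window repayment $582 million: reserves −$582M, deposits 0.
Currency withdrawal $261 million: reserves −$261M, deposits −$261M.
FX sale $812 million: reserves −$812M, deposits 0.
Government account inflow $722 million: reserves −$722M, deposits −$722M.
Totals: Δreserves = −$2377M, Δdeposits = −$983M.
Δrequired reserves = 12% × −$983M = −$117.96M.
Δexcess reserves = Δreserves − Δrequired = −$2377M − (−$117.96M) = -$2259.04 million.

-$2259.04 million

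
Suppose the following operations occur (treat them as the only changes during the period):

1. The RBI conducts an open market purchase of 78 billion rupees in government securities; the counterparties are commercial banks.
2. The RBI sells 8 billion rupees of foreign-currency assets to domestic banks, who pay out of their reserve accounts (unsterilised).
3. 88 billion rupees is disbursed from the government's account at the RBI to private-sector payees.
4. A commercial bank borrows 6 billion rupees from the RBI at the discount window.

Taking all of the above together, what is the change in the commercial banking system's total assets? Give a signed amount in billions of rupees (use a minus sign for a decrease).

+94 billion

RBI balance sheet:
  Assets:      Securities +78B, Loans to banks +6B, Foreign assets −8B
  Liabilities: Bank reserves +164B, Government deposits −88B
Commercial banking system:
  Assets:      Reserves at CB +164B, Securities −78B, Foreign assets +8B
  Liabilities: Checkable deposits +88B, Borrowings from CB +6B
Change in total bank assets = +94 billion.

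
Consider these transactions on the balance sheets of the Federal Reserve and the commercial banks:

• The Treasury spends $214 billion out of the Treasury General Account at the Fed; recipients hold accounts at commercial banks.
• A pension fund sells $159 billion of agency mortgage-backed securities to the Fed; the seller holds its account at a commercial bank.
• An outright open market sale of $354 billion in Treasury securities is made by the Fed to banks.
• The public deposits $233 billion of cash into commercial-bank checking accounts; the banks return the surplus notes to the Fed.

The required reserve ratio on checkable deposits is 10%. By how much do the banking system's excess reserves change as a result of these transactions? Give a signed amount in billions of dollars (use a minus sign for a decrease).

+$191.4 billion

Government spending $214 billion: reserves +$214B, deposits +$214B.
Asset purchase (from non-banks) $159 billion: reserves +$159B, deposits +$159B.
OMO sale (to banks) $354 billion: reserves −$354B, deposits 0.
Currency deposit $233 billion: reserves +$233B, deposits +$233B.
Totals: Δreserves = +$252B, Δdeposits = +$606B.
Δrequired reserves = 10% × +$606B = +$60.6B.
Δexcess reserves = Δreserves − Δrequired = +$252B − (+$60.6B) = +$191.4 billion.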